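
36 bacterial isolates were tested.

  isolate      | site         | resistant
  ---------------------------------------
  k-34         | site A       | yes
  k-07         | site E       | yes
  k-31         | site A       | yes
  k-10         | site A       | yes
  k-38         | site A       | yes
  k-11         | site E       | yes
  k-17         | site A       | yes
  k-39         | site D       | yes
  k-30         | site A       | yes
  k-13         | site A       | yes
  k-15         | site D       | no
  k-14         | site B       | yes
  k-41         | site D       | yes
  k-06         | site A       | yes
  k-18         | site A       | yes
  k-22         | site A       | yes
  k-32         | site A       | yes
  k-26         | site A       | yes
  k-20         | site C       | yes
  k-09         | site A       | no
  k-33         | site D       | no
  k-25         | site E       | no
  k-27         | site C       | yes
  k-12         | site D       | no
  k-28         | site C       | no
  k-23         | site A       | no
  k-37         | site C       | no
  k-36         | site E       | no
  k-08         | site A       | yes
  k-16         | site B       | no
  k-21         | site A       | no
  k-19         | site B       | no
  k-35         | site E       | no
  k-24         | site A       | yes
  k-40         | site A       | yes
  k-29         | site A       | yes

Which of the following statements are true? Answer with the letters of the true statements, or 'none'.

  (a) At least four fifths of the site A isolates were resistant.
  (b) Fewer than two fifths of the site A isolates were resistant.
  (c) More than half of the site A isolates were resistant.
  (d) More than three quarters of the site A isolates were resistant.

|A| = 19, |A ∩ B| = 16, |A ∖ B| = 3.
(a) |A ∩ B| / |A| ≥ 4/5: holds.
(b) |A ∩ B| / |A| < 2/5: fails.
(c) |A ∩ B| > |A ∖ B|: holds.
(d) |A ∩ B| / |A| > 3/4: holds.

(a), (c), (d)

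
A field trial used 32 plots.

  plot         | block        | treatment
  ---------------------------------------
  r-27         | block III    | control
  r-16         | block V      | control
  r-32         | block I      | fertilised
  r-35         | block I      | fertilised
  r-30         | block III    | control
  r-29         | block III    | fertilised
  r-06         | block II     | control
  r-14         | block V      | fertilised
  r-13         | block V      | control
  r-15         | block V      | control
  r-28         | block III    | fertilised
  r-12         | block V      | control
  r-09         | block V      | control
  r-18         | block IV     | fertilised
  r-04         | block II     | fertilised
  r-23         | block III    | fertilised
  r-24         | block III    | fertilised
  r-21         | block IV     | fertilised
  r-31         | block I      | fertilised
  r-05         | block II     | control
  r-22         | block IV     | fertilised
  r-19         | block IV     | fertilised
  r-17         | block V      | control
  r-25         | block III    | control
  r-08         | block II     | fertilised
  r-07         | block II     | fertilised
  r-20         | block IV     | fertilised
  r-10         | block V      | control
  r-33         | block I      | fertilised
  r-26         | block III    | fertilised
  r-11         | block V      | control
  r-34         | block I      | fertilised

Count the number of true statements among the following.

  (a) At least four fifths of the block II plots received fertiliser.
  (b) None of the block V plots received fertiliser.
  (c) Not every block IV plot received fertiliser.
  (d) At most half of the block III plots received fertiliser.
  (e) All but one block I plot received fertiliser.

0

(a) block II: |A| = 5, |A ∩ B| = 3; needs |A ∩ B| / |A| ≥ 4/5 — false.
(b) block V: |A| = 9, |A ∩ B| = 1; needs A ∩ B = ∅ (|A ∩ B| = 0) — false.
(c) block IV: |A| = 5, |A ∩ B| = 5; needs A ⊄ B (|A ∖ B| ≥ 1) — false.
(d) block III: |A| = 8, |A ∩ B| = 5; needs |A ∩ B| ≤ |A ∖ B| — false.
(e) block I: |A| = 5, |A ∩ B| = 5; needs |A ∖ B| = 1 — false.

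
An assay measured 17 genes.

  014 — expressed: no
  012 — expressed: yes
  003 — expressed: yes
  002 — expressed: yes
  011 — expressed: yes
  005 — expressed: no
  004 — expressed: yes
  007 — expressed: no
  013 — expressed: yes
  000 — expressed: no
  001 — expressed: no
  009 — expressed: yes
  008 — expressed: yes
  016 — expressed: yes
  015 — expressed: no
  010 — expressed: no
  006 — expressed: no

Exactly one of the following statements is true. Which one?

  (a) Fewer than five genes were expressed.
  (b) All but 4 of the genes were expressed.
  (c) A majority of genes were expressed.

|A| = 17, |A ∩ B| = 9, |A ∖ B| = 8.
(a) requires |A ∩ B| < 5: false.
(b) requires |A ∖ B| = 4: false.
(c) requires |A ∩ B| > |A ∖ B|: true.

(c)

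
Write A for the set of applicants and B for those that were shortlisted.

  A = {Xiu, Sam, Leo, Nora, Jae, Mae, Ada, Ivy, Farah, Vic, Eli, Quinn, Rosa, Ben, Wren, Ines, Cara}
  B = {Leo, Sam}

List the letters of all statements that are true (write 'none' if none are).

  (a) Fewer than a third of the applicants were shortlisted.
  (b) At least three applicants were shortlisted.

(a)

|A| = 17, |A ∩ B| = 2, |A ∖ B| = 15.
(a) |A ∩ B| / |A| < 1/3: holds.
(b) |A ∩ B| ≥ 3: fails.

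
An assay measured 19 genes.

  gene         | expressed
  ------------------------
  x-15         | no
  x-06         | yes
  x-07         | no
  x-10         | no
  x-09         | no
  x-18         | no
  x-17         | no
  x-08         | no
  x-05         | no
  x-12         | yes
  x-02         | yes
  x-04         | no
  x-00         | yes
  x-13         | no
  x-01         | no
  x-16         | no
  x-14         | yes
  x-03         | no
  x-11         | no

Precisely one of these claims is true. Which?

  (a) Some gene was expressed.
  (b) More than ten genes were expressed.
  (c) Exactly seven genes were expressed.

(a)

|A| = 19, |A ∩ B| = 5, |A ∖ B| = 14.
(a) requires A ∩ B ≠ ∅ (|A ∩ B| ≥ 1): true.
(b) requires |A ∩ B| > 10: false.
(c) requires |A ∩ B| = 7: false.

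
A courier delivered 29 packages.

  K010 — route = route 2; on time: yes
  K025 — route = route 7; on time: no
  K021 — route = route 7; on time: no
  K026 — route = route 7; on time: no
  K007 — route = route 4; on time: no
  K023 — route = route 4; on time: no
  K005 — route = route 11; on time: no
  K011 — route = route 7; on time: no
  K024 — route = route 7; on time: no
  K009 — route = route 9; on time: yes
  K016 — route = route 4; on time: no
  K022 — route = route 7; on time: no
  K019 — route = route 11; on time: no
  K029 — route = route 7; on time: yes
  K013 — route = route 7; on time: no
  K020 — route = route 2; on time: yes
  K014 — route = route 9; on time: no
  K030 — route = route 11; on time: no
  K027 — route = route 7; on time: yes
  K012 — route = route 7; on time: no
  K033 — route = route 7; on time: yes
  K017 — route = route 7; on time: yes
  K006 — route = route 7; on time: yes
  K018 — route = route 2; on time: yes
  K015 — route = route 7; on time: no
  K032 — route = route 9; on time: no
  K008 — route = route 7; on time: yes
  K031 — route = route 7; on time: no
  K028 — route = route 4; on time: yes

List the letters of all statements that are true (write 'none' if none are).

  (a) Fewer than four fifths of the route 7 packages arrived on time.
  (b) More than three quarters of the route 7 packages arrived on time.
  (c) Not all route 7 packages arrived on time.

(a), (c)

|A| = 16, |A ∩ B| = 6, |A ∖ B| = 10.
(a) |A ∩ B| / |A| < 4/5: holds.
(b) |A ∩ B| / |A| > 3/4: fails.
(c) A ⊄ B (|A ∖ B| ≥ 1): holds.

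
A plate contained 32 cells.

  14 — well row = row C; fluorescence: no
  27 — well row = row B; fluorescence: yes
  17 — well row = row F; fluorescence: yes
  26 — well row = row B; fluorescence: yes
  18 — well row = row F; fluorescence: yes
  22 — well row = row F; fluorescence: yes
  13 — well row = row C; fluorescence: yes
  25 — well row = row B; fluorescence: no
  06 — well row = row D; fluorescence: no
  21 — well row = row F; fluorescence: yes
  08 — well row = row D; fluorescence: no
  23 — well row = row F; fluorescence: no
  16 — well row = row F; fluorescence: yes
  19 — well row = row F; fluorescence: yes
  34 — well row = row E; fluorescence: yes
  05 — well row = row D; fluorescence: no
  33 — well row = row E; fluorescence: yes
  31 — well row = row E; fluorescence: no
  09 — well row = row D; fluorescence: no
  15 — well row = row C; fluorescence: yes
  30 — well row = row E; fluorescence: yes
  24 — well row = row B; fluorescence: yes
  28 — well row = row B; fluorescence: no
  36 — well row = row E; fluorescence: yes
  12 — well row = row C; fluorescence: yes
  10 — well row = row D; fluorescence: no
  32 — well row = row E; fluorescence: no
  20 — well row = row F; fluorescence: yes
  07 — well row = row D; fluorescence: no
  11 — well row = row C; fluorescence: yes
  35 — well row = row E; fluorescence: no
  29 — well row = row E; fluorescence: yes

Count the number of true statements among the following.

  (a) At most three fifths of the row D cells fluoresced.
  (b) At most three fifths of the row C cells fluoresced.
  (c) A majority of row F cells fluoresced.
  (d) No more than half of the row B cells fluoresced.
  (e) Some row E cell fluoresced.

(a) row D: |A| = 6, |A ∩ B| = 0; needs |A ∩ B| / |A| ≤ 3/5 — true.
(b) row C: |A| = 5, |A ∩ B| = 4; needs |A ∩ B| / |A| ≤ 3/5 — false.
(c) row F: |A| = 8, |A ∩ B| = 7; needs |A ∩ B| > |A ∖ B| — true.
(d) row B: |A| = 5, |A ∩ B| = 3; needs |A ∩ B| ≤ |A ∖ B| — false.
(e) row E: |A| = 8, |A ∩ B| = 5; needs A ∩ B ≠ ∅ (|A ∩ B| ≥ 1) — true.

3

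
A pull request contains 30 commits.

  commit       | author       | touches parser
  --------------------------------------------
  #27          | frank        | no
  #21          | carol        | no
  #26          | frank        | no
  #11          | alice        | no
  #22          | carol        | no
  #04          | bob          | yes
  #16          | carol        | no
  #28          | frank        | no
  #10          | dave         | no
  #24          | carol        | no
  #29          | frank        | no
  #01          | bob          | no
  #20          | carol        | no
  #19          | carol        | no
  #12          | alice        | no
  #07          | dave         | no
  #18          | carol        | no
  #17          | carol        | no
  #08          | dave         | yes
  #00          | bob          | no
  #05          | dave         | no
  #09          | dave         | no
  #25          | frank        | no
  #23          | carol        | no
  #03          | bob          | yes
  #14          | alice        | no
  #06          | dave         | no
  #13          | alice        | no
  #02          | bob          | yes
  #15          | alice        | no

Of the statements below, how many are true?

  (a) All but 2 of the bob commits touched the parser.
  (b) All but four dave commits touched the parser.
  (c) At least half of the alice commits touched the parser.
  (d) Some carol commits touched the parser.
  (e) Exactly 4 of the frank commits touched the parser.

1

(a) bob: |A| = 5, |A ∩ B| = 3; needs |A ∖ B| = 2 — true.
(b) dave: |A| = 6, |A ∩ B| = 1; needs |A ∖ B| = 4 — false.
(c) alice: |A| = 5, |A ∩ B| = 0; needs |A ∩ B| ≥ |A ∖ B| — false.
(d) carol: |A| = 9, |A ∩ B| = 0; needs A ∩ B ≠ ∅ (|A ∩ B| ≥ 1) — false.
(e) frank: |A| = 5, |A ∩ B| = 0; needs |A ∩ B| = 4 — false.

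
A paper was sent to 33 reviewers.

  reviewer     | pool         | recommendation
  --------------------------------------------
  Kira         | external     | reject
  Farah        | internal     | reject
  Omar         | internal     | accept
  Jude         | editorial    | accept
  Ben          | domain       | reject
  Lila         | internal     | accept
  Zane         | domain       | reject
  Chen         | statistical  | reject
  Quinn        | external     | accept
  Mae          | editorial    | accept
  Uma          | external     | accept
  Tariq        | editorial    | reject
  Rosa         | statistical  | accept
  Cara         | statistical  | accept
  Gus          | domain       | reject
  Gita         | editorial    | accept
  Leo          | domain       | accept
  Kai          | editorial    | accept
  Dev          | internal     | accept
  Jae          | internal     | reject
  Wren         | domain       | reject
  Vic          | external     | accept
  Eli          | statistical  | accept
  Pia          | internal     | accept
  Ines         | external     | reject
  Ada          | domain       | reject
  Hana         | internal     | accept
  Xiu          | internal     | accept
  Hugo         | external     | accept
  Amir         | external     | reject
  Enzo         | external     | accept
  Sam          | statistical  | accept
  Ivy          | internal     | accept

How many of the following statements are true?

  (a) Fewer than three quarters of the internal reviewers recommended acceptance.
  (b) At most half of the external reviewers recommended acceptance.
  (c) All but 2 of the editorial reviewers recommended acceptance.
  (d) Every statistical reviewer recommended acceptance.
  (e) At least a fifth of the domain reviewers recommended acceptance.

0

(a) internal: |A| = 9, |A ∩ B| = 7; needs |A ∩ B| / |A| < 3/4 — false.
(b) external: |A| = 8, |A ∩ B| = 5; needs |A ∩ B| ≤ |A ∖ B| — false.
(c) editorial: |A| = 5, |A ∩ B| = 4; needs |A ∖ B| = 2 — false.
(d) statistical: |A| = 5, |A ∩ B| = 4; needs A ⊆ B, i.e. every element of A is in B (|A ∖ B| = 0) — false.
(e) domain: |A| = 6, |A ∩ B| = 1; needs |A ∩ B| / |A| ≥ 1/5 — false.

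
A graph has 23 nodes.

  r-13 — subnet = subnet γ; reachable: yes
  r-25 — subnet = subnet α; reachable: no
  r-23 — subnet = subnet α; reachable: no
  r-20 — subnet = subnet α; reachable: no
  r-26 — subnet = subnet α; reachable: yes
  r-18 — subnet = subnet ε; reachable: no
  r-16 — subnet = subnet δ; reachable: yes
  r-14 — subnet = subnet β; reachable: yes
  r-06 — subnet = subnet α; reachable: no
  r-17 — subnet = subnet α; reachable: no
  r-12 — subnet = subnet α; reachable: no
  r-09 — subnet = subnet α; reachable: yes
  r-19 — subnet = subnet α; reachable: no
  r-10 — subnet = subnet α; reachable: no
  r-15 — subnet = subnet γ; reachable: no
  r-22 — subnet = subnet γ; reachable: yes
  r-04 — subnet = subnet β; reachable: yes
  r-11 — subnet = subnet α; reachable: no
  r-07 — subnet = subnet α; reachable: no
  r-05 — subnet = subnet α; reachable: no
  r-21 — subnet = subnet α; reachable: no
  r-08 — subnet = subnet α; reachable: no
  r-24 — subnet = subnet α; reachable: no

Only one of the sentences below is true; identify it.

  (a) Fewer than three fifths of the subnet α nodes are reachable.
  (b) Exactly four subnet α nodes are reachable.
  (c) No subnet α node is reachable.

(a)

|A| = 16, |A ∩ B| = 2, |A ∖ B| = 14.
(a) requires |A ∩ B| / |A| < 3/5: true.
(b) requires |A ∩ B| = 4: false.
(c) requires A ∩ B = ∅ (|A ∩ B| = 0): false.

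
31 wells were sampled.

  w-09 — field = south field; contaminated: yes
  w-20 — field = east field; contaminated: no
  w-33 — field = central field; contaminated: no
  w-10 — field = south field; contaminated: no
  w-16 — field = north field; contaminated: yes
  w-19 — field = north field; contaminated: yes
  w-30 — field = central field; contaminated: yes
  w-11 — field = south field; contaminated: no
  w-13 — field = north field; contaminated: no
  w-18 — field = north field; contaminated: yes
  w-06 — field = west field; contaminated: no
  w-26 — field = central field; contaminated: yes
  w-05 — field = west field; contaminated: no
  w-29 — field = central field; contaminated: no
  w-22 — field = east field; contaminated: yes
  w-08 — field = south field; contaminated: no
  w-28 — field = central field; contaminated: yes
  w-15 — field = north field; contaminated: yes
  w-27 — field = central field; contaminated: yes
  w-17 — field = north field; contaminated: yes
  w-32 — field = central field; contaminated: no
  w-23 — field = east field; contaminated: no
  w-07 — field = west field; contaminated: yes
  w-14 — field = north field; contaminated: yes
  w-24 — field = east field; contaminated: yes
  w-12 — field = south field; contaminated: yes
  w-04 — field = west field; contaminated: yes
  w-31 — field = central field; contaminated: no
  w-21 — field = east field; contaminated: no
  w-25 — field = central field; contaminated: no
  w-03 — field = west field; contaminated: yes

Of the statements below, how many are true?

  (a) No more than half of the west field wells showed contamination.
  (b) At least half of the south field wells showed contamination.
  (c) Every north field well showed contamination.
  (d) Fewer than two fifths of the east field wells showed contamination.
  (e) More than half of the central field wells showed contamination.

0

(a) west field: |A| = 5, |A ∩ B| = 3; needs |A ∩ B| ≤ |A ∖ B| — false.
(b) south field: |A| = 5, |A ∩ B| = 2; needs |A ∩ B| ≥ |A ∖ B| — false.
(c) north field: |A| = 7, |A ∩ B| = 6; needs A ⊆ B, i.e. every element of A is in B (|A ∖ B| = 0) — false.
(d) east field: |A| = 5, |A ∩ B| = 2; needs |A ∩ B| / |A| < 2/5 — false.
(e) central field: |A| = 9, |A ∩ B| = 4; needs |A ∩ B| > |A ∖ B| — false.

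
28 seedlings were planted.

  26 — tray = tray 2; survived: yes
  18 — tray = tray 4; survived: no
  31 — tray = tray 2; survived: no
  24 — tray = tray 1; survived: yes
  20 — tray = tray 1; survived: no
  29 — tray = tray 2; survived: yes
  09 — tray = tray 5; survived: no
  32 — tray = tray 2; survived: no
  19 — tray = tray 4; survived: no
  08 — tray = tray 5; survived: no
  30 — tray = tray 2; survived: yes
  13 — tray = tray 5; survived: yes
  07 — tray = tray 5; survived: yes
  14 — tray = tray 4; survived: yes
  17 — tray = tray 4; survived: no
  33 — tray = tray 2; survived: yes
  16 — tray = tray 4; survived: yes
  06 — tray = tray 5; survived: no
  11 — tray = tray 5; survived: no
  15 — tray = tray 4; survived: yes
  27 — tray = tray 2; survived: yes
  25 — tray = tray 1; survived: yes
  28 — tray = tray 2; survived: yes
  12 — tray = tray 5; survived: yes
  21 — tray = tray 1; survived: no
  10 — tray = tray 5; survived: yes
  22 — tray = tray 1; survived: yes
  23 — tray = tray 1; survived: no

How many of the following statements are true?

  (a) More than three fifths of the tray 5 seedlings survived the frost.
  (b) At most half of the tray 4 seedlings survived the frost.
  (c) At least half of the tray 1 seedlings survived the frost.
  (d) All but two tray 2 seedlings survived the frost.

(a) tray 5: |A| = 8, |A ∩ B| = 4; needs |A ∩ B| / |A| > 3/5 — false.
(b) tray 4: |A| = 6, |A ∩ B| = 3; needs |A ∩ B| ≤ |A ∖ B| — true.
(c) tray 1: |A| = 6, |A ∩ B| = 3; needs |A ∩ B| ≥ |A ∖ B| — true.
(d) tray 2: |A| = 8, |A ∩ B| = 6; needs |A ∖ B| = 2 — true.

3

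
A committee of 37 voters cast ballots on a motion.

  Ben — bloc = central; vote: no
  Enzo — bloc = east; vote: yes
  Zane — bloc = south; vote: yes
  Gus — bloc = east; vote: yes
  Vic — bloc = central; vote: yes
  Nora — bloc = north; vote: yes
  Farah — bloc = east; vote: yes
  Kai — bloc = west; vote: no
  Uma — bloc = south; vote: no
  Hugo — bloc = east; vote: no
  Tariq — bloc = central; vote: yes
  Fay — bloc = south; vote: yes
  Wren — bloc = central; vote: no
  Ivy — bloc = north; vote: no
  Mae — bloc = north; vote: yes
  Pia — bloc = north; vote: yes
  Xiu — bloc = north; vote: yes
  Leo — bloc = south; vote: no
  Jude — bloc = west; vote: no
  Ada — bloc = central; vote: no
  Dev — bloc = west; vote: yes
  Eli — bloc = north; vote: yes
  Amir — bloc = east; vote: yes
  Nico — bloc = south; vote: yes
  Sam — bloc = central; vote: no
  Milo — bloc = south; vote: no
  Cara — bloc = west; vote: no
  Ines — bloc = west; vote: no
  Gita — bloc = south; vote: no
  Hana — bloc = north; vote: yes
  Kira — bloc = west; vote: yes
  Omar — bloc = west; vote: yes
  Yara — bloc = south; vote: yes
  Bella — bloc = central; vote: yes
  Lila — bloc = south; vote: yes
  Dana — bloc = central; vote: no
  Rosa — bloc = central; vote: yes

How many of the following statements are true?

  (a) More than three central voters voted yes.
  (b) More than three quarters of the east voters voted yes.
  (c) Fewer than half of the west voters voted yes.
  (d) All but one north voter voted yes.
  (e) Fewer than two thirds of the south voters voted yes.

5

(a) central: |A| = 9, |A ∩ B| = 4; needs |A ∩ B| > 3 — true.
(b) east: |A| = 5, |A ∩ B| = 4; needs |A ∩ B| / |A| > 3/4 — true.
(c) west: |A| = 7, |A ∩ B| = 3; needs |A ∩ B| < |A ∖ B| — true.
(d) north: |A| = 7, |A ∩ B| = 6; needs |A ∖ B| = 1 — true.
(e) south: |A| = 9, |A ∩ B| = 5; needs |A ∩ B| / |A| < 2/3 — true.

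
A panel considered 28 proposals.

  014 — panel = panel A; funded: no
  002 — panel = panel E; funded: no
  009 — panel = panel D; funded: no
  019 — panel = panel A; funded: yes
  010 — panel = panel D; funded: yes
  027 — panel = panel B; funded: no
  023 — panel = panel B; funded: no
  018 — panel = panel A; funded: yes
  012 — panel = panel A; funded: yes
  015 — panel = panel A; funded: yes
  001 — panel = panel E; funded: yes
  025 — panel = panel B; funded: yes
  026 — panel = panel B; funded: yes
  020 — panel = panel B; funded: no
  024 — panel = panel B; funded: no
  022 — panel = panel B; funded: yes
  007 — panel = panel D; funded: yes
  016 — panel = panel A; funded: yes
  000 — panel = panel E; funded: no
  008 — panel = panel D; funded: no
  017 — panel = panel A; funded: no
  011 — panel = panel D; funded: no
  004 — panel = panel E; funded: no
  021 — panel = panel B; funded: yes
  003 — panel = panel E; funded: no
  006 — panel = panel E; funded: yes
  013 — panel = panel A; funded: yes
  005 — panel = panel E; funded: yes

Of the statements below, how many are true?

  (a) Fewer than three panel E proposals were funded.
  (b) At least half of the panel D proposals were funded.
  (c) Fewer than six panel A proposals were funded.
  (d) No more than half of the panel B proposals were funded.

(a) panel E: |A| = 7, |A ∩ B| = 3; needs |A ∩ B| < 3 — false.
(b) panel D: |A| = 5, |A ∩ B| = 2; needs |A ∩ B| ≥ |A ∖ B| — false.
(c) panel A: |A| = 8, |A ∩ B| = 6; needs |A ∩ B| < 6 — false.
(d) panel B: |A| = 8, |A ∩ B| = 4; needs |A ∩ B| ≤ |A ∖ B| — true.

1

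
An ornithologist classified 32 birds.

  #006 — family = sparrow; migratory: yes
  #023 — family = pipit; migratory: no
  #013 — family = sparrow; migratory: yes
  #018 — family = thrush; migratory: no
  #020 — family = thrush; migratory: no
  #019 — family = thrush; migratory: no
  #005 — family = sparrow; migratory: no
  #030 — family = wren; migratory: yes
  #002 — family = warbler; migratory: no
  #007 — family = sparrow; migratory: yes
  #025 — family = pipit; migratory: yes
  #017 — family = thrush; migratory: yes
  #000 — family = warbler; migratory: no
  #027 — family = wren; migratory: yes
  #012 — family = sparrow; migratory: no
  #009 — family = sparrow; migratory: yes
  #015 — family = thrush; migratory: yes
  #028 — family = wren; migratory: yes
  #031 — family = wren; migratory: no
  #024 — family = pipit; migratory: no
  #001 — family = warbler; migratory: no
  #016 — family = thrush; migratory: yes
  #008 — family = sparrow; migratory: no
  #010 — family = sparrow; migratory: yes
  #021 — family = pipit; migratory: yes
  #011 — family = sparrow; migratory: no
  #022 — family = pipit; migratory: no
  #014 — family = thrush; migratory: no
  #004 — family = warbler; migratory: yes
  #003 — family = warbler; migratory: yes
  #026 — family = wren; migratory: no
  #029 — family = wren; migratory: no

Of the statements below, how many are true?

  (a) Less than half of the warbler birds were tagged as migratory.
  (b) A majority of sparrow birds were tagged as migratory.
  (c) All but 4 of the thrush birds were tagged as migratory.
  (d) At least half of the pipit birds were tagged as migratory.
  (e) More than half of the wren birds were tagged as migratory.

3

(a) warbler: |A| = 5, |A ∩ B| = 2; needs |A ∩ B| < |A ∖ B| — true.
(b) sparrow: |A| = 9, |A ∩ B| = 5; needs |A ∩ B| > |A ∖ B| — true.
(c) thrush: |A| = 7, |A ∩ B| = 3; needs |A ∖ B| = 4 — true.
(d) pipit: |A| = 5, |A ∩ B| = 2; needs |A ∩ B| ≥ |A ∖ B| — false.
(e) wren: |A| = 6, |A ∩ B| = 3; needs |A ∩ B| > |A ∖ B| — false.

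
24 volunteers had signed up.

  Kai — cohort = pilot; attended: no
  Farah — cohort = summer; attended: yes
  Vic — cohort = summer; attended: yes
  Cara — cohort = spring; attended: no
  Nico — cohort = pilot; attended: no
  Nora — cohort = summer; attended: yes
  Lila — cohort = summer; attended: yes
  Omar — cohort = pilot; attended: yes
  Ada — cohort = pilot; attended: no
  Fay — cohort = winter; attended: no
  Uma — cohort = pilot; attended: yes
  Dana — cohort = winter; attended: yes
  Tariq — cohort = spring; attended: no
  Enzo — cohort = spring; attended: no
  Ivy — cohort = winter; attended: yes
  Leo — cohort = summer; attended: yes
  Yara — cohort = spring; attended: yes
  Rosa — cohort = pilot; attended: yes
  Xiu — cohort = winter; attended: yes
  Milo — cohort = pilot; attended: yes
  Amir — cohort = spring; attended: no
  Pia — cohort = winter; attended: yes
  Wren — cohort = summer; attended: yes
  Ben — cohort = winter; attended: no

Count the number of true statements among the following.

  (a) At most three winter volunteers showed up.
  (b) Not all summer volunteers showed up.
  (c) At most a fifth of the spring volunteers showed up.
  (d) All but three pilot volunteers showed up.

2

(a) winter: |A| = 6, |A ∩ B| = 4; needs |A ∩ B| ≤ 3 — false.
(b) summer: |A| = 6, |A ∩ B| = 6; needs A ⊄ B (|A ∖ B| ≥ 1) — false.
(c) spring: |A| = 5, |A ∩ B| = 1; needs |A ∩ B| / |A| ≤ 1/5 — true.
(d) pilot: |A| = 7, |A ∩ B| = 4; needs |A ∖ B| = 3 — true.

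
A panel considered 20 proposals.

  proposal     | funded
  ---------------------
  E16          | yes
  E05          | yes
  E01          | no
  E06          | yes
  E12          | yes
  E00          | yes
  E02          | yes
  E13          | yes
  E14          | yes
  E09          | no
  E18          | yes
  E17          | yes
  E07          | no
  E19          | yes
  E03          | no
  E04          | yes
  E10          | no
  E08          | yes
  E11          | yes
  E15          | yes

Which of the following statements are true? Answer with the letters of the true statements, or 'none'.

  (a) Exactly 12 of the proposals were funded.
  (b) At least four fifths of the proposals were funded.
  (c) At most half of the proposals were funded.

|A| = 20, |A ∩ B| = 15, |A ∖ B| = 5.
(a) |A ∩ B| = 12: fails.
(b) |A ∩ B| / |A| ≥ 4/5: fails.
(c) |A ∩ B| ≤ |A ∖ B|: fails.

none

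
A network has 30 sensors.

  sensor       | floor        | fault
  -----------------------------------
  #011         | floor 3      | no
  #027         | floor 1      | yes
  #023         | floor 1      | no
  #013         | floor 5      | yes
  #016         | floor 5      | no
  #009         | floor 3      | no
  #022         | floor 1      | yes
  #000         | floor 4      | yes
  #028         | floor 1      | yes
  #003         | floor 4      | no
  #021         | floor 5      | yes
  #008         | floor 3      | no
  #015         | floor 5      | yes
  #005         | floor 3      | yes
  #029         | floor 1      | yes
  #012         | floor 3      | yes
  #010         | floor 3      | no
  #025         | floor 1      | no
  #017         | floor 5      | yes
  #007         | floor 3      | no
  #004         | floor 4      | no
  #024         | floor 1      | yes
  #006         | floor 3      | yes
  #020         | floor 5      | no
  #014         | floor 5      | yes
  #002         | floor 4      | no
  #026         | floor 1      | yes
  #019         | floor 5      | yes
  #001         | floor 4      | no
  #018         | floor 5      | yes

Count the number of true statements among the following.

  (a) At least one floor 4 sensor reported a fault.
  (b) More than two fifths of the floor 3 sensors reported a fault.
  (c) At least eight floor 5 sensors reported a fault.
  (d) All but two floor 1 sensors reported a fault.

(a) floor 4: |A| = 5, |A ∩ B| = 1; needs A ∩ B ≠ ∅ (|A ∩ B| ≥ 1) — true.
(b) floor 3: |A| = 8, |A ∩ B| = 3; needs |A ∩ B| / |A| > 2/5 — false.
(c) floor 5: |A| = 9, |A ∩ B| = 7; needs |A ∩ B| ≥ 8 — false.
(d) floor 1: |A| = 8, |A ∩ B| = 6; needs |A ∖ B| = 2 — true.

2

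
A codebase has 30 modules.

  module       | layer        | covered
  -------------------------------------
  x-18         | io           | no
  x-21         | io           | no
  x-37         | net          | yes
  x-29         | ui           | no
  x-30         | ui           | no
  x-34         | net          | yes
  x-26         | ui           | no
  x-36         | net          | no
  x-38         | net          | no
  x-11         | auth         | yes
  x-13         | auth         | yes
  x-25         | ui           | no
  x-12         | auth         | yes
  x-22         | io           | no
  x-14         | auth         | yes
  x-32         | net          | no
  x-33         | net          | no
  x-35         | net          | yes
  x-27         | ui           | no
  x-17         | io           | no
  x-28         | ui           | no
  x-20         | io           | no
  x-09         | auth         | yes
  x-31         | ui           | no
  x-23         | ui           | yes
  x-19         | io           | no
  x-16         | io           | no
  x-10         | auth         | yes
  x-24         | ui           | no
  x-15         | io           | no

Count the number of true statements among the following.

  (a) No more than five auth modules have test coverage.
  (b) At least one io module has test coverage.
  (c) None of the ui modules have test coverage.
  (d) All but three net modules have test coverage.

0

(a) auth: |A| = 6, |A ∩ B| = 6; needs |A ∩ B| ≤ 5 — false.
(b) io: |A| = 8, |A ∩ B| = 0; needs A ∩ B ≠ ∅ (|A ∩ B| ≥ 1) — false.
(c) ui: |A| = 9, |A ∩ B| = 1; needs A ∩ B = ∅ (|A ∩ B| = 0) — false.
(d) net: |A| = 7, |A ∩ B| = 3; needs |A ∖ B| = 3 — false.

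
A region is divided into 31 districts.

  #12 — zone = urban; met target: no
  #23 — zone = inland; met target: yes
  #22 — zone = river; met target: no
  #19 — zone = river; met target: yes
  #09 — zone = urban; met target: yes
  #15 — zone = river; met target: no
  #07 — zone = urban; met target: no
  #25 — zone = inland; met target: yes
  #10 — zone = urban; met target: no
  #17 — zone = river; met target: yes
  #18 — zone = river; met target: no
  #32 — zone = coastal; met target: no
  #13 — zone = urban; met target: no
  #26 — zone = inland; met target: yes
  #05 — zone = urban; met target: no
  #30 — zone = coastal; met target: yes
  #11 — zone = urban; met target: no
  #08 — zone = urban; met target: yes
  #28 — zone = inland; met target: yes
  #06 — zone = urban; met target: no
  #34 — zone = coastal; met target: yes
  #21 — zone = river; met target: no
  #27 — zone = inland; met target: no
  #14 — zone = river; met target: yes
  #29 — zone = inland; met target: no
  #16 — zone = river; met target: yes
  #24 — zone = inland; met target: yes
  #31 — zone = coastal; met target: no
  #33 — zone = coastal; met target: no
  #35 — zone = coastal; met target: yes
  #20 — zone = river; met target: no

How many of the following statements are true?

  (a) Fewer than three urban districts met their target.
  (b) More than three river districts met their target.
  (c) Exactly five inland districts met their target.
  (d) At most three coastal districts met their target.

4

(a) urban: |A| = 9, |A ∩ B| = 2; needs |A ∩ B| < 3 — true.
(b) river: |A| = 9, |A ∩ B| = 4; needs |A ∩ B| > 3 — true.
(c) inland: |A| = 7, |A ∩ B| = 5; needs |A ∩ B| = 5 — true.
(d) coastal: |A| = 6, |A ∩ B| = 3; needs |A ∩ B| ≤ 3 — true.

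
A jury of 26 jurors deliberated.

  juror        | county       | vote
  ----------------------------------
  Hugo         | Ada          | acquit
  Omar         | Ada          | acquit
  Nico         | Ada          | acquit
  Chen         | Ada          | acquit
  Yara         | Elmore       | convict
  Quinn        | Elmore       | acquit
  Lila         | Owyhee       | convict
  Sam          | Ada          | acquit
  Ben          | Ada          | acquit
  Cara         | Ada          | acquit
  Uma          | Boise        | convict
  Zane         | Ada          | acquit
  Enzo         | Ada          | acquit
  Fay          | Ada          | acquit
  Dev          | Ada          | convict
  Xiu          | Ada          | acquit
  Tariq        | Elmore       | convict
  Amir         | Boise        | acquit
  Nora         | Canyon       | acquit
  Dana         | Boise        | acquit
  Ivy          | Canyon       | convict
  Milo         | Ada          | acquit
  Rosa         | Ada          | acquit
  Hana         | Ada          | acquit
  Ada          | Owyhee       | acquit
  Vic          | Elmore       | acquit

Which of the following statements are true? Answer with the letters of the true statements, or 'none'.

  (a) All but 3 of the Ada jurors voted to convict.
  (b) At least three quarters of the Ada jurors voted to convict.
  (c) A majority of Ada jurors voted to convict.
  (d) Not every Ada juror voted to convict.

(d)

|A| = 15, |A ∩ B| = 1, |A ∖ B| = 14.
(a) |A ∖ B| = 3: fails.
(b) |A ∩ B| / |A| ≥ 3/4: fails.
(c) |A ∩ B| > |A ∖ B|: fails.
(d) A ⊄ B (|A ∖ B| ≥ 1): holds.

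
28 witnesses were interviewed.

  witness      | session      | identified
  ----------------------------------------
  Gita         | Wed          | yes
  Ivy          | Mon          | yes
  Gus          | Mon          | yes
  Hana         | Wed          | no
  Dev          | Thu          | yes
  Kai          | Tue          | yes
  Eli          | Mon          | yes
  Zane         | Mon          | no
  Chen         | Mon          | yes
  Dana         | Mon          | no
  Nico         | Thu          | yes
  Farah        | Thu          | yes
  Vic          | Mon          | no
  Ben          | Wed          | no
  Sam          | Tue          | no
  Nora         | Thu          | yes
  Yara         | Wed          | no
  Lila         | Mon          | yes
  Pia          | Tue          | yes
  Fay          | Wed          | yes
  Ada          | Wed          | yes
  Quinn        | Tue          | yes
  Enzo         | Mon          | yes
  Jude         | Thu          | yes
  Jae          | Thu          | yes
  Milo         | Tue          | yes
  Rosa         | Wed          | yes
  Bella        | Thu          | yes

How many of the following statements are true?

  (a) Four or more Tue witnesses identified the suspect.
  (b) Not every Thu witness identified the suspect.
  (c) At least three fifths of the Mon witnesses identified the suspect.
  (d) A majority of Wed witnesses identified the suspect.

3

(a) Tue: |A| = 5, |A ∩ B| = 4; needs |A ∩ B| ≥ 4 — true.
(b) Thu: |A| = 7, |A ∩ B| = 7; needs A ⊄ B (|A ∖ B| ≥ 1) — false.
(c) Mon: |A| = 9, |A ∩ B| = 6; needs |A ∩ B| / |A| ≥ 3/5 — true.
(d) Wed: |A| = 7, |A ∩ B| = 4; needs |A ∩ B| > |A ∖ B| — true.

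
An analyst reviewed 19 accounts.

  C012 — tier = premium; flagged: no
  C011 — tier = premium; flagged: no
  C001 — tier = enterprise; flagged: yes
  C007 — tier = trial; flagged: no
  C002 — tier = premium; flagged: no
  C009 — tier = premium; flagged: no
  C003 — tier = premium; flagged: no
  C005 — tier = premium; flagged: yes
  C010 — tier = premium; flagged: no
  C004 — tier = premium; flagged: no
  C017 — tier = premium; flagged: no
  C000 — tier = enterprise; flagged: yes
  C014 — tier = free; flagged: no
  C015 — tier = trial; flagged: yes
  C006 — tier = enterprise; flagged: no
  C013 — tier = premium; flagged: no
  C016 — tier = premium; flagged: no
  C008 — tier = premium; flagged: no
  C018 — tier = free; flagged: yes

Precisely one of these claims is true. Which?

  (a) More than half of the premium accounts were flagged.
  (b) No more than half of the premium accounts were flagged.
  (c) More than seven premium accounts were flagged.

(b)

|A| = 12, |A ∩ B| = 1, |A ∖ B| = 11.
(a) requires |A ∩ B| > |A ∖ B|: false.
(b) requires |A ∩ B| ≤ |A ∖ B|: true.
(c) requires |A ∩ B| > 7: false.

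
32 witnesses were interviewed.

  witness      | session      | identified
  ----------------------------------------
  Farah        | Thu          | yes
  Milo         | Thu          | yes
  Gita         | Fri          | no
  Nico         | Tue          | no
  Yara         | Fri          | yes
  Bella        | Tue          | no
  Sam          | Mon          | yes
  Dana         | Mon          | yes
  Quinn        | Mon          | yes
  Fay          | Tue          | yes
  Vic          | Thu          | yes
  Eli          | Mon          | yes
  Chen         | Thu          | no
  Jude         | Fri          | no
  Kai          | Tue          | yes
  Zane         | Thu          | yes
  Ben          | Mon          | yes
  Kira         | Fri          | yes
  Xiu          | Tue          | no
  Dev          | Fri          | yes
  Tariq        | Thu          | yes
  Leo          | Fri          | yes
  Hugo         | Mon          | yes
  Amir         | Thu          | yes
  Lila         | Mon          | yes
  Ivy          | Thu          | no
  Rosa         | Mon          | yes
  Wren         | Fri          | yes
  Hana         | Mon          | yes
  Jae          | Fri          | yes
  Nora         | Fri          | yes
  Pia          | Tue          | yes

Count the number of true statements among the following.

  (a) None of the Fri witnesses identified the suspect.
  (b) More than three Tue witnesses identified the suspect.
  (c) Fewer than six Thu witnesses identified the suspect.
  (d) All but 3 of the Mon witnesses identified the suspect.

0

(a) Fri: |A| = 9, |A ∩ B| = 7; needs A ∩ B = ∅ (|A ∩ B| = 0) — false.
(b) Tue: |A| = 6, |A ∩ B| = 3; needs |A ∩ B| > 3 — false.
(c) Thu: |A| = 8, |A ∩ B| = 6; needs |A ∩ B| < 6 — false.
(d) Mon: |A| = 9, |A ∩ B| = 9; needs |A ∖ B| = 3 — false.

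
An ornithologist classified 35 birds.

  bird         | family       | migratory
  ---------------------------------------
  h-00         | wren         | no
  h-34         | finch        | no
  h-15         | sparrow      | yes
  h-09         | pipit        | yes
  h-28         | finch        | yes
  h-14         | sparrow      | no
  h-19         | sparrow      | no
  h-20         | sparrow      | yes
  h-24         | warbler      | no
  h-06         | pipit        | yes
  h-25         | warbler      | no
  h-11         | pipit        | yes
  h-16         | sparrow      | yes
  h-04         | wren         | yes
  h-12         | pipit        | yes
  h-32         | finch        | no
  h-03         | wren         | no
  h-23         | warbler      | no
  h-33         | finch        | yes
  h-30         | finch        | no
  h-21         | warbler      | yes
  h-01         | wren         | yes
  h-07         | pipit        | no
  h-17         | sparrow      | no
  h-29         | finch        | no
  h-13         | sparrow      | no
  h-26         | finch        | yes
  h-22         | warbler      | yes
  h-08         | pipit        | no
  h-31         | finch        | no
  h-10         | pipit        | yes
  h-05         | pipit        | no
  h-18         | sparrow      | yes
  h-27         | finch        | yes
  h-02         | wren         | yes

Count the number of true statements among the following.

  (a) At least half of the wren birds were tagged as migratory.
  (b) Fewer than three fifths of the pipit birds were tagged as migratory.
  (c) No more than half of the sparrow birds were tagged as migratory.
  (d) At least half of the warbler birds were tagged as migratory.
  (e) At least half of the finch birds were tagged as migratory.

2

(a) wren: |A| = 5, |A ∩ B| = 3; needs |A ∩ B| ≥ |A ∖ B| — true.
(b) pipit: |A| = 8, |A ∩ B| = 5; needs |A ∩ B| / |A| < 3/5 — false.
(c) sparrow: |A| = 8, |A ∩ B| = 4; needs |A ∩ B| ≤ |A ∖ B| — true.
(d) warbler: |A| = 5, |A ∩ B| = 2; needs |A ∩ B| ≥ |A ∖ B| — false.
(e) finch: |A| = 9, |A ∩ B| = 4; needs |A ∩ B| ≥ |A ∖ B| — false.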